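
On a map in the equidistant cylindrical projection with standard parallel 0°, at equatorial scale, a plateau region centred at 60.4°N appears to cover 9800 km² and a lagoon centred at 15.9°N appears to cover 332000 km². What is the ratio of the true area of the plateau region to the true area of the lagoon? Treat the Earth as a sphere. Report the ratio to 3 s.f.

Plate carrée has h = 1 and k = sec φ, giving areal scale sec φ; true area = (apparent area) · cos φ.
True area of plateau region: 9800 × cos(60.4°) = 9800 × 0.4939 = 4841 km².
True area of lagoon: 332000 × cos(15.9°) = 332000 × 0.9617 = 319300 km².
Ratio = 4841 / 319300 ≈ 0.0152.

0.0152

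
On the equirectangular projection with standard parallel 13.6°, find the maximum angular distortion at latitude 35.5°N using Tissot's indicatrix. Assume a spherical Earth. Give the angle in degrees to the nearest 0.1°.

10.1°

With standard parallel φ₀ = 13.6°, the equirectangular projection gives x = Rλ cos φ₀, y = Rφ, so h = 1 and k = cos 13.6° / cos φ.
At 35.5°: h = 1.000, k = 1.194; principal scales a = 1.194, b = 1.000.
sin(ω/2) = (a − b)/(a + b) = 0.1939/2.194 = 0.08838, so ω = 2 arcsin(0.08838) ≈ 10.1°.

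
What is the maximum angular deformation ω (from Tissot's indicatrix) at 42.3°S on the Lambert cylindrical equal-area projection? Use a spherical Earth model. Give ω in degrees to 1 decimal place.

34.0°

The Lambert cylindrical equal-area projection is the cylindrical equal-area projection with its standard parallel at the equator (φ₀ = 0). Cylindrical equal-area (φ₀ = 0°): h = cos φ / cos 0° along meridians, k = cos 0° / cos φ along parallels; h·k = 1.
At 42.3°: h = 0.7396, k = 1.352; principal scales a = 1.352, b = 0.7396.
sin(ω/2) = (a − b)/(a + b) = 0.6124/2.092 = 0.2928, so ω = 2 arcsin(0.2928) ≈ 34.0°.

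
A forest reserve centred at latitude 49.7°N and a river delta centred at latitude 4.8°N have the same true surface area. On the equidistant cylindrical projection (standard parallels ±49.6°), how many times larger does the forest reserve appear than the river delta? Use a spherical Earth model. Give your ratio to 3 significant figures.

1.54

In the equirectangular projection with standard parallel φ₀ = 49.6° (x = Rλ cos φ₀, y = Rφ), meridians are true-scale (h = 1) and the parallel scale is k = cos φ₀ / cos φ.
Areal scale at 49.7°: h·k = 1.000 × 1.002 = 1.002.
Areal scale at 4.8°: h·k = 1.000 × 0.6504 = 0.6504.
Ratio = 1.002/0.6504 ≈ 1.54.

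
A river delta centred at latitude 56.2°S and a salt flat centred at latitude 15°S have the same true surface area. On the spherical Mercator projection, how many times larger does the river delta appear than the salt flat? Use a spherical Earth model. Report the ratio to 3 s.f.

Mercator is conformal with k = sec φ, so areal scale = k² = sec²φ.
At 56.2°: sec²(56.2°) = 1/0.5563² = 3.231.
At 15°: sec²(15°) = 1/0.9659² = 1.072.
Ratio = 3.231/1.072 = cos²(15°)/cos²(56.2°) ≈ 3.01.

3.01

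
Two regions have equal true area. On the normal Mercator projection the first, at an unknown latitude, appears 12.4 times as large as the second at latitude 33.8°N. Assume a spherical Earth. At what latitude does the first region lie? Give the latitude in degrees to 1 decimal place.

76.4°

On Mercator, (apparent₁)/(apparent₂) = sec²φ₁ / sec²φ₂ when true areas are equal.
cos²φ₂ / cos²φ₁ = 12.4  ⇒  cos φ₁ = cos 33.8° / √12.4 = 0.8310/3.521 = 0.2360.
φ₁ = arccos(0.2360) ≈ 76.4°.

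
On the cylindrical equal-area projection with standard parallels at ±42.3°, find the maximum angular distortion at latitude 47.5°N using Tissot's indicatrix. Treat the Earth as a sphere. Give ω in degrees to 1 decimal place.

For cylindrical equal-area with standard parallel φ₀, h = cos φ / cos φ₀ and k = cos φ₀ / cos φ, so h·k = 1.
At 47.5°: h = 0.9134, k = 1.095; principal scales a = 1.095, b = 0.9134.
sin(ω/2) = (a − b)/(a + b) = 0.1814/2.008 = 0.09032, so ω = 2 arcsin(0.09032) ≈ 10.4°.

10.4°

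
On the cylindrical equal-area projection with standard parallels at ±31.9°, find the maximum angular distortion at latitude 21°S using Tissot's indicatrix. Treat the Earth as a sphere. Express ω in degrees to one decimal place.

10.9°

A cylindrical equal-area projection with standard parallel φ₀ has meridian scale h = cos φ / cos φ₀ and parallel scale k = cos φ₀ / cos φ (so areas are preserved, h·k = 1).
At 21°: h = 1.100, k = 0.9094; principal scales a = 1.100, b = 0.9094.
sin(ω/2) = (a − b)/(a + b) = 0.1903/2.009 = 0.09472, so ω = 2 arcsin(0.09472) ≈ 10.9°.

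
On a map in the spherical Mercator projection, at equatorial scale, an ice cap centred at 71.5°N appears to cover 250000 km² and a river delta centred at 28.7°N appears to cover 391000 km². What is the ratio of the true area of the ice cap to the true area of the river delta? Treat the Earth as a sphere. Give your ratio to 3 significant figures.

On Mercator the areal scale is sec²φ, so true area = apparent × cos²φ.
True area of ice cap: 250000 × cos²(71.5°) = 250000 × 0.1007 = 25170 km².
True area of river delta: 391000 × cos²(28.7°) = 391000 × 0.7694 = 300800 km².
Ratio = 25170 / 300800 ≈ 0.0837.

0.0837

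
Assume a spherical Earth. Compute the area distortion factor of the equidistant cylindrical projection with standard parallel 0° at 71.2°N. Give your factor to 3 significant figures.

Plate carrée maps x = Rλ, y = Rφ. The meridian scale is h = 1 and the parallel scale is k = 1/cos φ = sec φ.
Areal scale = h·k = 1 × sec φ; at 71.2°, h = 1.000, k = 3.103, so h·k = 3.103.

3.10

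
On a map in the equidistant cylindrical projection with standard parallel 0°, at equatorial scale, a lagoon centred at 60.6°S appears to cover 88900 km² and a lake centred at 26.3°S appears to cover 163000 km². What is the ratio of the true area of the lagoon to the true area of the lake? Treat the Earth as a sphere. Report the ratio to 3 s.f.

0.299

Plate carrée has h = 1 and k = sec φ, giving areal scale sec φ; true area = (apparent area) · cos φ.
True area of lagoon: 88900 × cos(60.6°) = 88900 × 0.4909 = 43640 km².
True area of lake: 163000 × cos(26.3°) = 163000 × 0.8965 = 146100 km².
Ratio = 43640 / 146100 ≈ 0.299.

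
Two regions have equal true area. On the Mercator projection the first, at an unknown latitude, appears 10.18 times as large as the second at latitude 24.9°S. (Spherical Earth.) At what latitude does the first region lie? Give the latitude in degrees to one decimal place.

On Mercator, (apparent₁)/(apparent₂) = sec²φ₁ / sec²φ₂ when true areas are equal.
cos²φ₂ / cos²φ₁ = 10.18  ⇒  cos φ₁ = cos 24.9° / √10.18 = 0.9070/3.191 = 0.2843.
φ₁ = arccos(0.2843) ≈ 73.5°.

73.5°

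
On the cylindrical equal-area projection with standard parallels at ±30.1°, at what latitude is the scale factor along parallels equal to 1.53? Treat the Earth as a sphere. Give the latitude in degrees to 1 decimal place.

55.6°

A cylindrical equal-area projection with standard parallel φ₀ has meridian scale h = cos φ / cos φ₀ and parallel scale k = cos φ₀ / cos φ (so areas are preserved, h·k = 1).
k = cos φ₀ / cos φ = 1.53  ⇒  cos φ = cos 30.1° / 1.53 = 0.5655.
φ = arccos(0.5655) ≈ 55.6°.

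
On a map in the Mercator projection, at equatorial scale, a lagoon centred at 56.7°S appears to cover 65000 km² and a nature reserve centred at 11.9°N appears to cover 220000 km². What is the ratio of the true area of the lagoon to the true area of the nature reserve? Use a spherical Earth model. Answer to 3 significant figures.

Mercator's areal exaggeration is sec²φ; hence true area = (apparent area) · cos²φ.
True area of lagoon: 65000 × cos²(56.7°) = 65000 × 0.3014 = 19590 km².
True area of nature reserve: 220000 × cos²(11.9°) = 220000 × 0.9575 = 210600 km².
Ratio = 19590 / 210600 ≈ 0.0930.

0.0930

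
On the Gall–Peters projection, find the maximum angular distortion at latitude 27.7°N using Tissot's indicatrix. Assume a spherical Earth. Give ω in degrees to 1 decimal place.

The Gall–Peters projection is cylindrical equal-area with φ₀ = 45°. Cylindrical equal-area (φ₀ = 45°): h = cos φ / cos 45° along meridians, k = cos 45° / cos φ along parallels; h·k = 1.
At 27.7°: h = 1.252, k = 0.7986; principal scales a = 1.252, b = 0.7986.
sin(ω/2) = (a − b)/(a + b) = 0.4535/2.051 = 0.2211, so ω = 2 arcsin(0.2211) ≈ 25.6°.

25.6°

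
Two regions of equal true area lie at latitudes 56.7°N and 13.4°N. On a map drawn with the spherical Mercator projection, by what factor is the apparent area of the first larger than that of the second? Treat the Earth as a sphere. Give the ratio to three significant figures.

3.14

On Mercator, area is exaggerated by sec²φ = 1/cos²φ.
At 56.7°: sec²(56.7°) = 1/0.5490² = 3.318.
At 13.4°: sec²(13.4°) = 1/0.9728² = 1.057.
Ratio = 3.318/1.057 = cos²(13.4°)/cos²(56.7°) ≈ 3.14.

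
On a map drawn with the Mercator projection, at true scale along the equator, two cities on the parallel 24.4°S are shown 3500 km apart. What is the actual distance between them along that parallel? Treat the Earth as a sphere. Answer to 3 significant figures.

The Mercator projection is conformal; its linear scale factor is the same in every direction and equals sec φ = 1/cos φ.
Along the parallel at 24.4°, map distances are exaggerated by k = sec 24.4° = 1.098.
True distance = 3500 / 1.098 = 3500 × cos 24.4° ≈ 3190 km.

3190 km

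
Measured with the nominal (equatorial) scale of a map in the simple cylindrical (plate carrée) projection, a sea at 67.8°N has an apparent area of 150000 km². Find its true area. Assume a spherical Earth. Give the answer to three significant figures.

In the plate carrée (x = Rλ, y = Rφ), meridians are true-scale (h = 1) and parallels are stretched by k = sec φ.
Areal scale = h·k = 1 × sec φ; at 67.8°, h = 1.000, k = 2.647, so h·k = 2.647.
True area = apparent / (areal scale) = 150000 / 2.647 ≈ 56700 km².

56700 km²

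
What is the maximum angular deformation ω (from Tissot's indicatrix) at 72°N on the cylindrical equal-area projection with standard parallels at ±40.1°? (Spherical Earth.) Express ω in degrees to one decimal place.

A cylindrical equal-area projection with standard parallel φ₀ has meridian scale h = cos φ / cos φ₀ and parallel scale k = cos φ₀ / cos φ (so areas are preserved, h·k = 1).
At 72°: h = 0.4040, k = 2.475; principal scales a = 2.475, b = 0.4040.
sin(ω/2) = (a − b)/(a + b) = 2.071/2.879 = 0.7194, so ω = 2 arcsin(0.7194) ≈ 92.0°.

92.0°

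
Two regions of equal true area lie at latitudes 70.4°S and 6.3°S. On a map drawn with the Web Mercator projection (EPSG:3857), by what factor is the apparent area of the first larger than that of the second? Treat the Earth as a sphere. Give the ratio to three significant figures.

8.78

On Mercator, area is exaggerated by sec²φ = 1/cos²φ.
At 70.4°: sec²(70.4°) = 1/0.3355² = 8.887.
At 6.3°: sec²(6.3°) = 1/0.9940² = 1.012.
Ratio = 8.887/1.012 = cos²(6.3°)/cos²(70.4°) ≈ 8.78.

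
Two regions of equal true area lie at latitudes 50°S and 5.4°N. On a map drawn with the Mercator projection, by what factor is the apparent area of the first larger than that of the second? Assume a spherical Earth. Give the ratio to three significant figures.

2.40

On Mercator, area is exaggerated by sec²φ = 1/cos²φ.
At 50°: sec²(50°) = 1/0.6428² = 2.420.
At 5.4°: sec²(5.4°) = 1/0.9956² = 1.009.
Ratio = 2.420/1.009 = cos²(5.4°)/cos²(50°) ≈ 2.40.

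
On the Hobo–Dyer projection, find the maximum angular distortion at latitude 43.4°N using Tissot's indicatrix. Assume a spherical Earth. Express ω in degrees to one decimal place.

The Hobo–Dyer projection is cylindrical equal-area with φ₀ = 37.5°. Cylindrical equal-area (φ₀ = 37.5°): h = cos φ / cos 37.5° along meridians, k = cos 37.5° / cos φ along parallels; h·k = 1.
At 43.4°: h = 0.9158, k = 1.092; principal scales a = 1.092, b = 0.9158.
sin(ω/2) = (a − b)/(a + b) = 0.1761/2.008 = 0.08770, so ω = 2 arcsin(0.08770) ≈ 10.1°.

10.1°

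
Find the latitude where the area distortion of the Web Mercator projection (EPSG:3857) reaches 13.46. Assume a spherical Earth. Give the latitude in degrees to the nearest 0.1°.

Mercator areal scale is sec²φ.
sec²φ = 13.46  ⇒  cos²φ = 0.07429  ⇒  cos φ = 0.2726.
φ = arccos(0.2726) ≈ 74.2°.

74.2°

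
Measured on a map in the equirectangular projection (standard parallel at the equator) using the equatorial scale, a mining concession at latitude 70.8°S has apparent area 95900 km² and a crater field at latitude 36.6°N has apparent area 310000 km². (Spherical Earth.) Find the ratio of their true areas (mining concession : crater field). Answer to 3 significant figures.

0.127

Plate carrée has h = 1 and k = sec φ, giving areal scale sec φ; true area = (apparent area) · cos φ.
True area of mining concession: 95900 × cos(70.8°) = 95900 × 0.3289 = 31540 km².
True area of crater field: 310000 × cos(36.6°) = 310000 × 0.8028 = 248900 km².
Ratio = 31540 / 248900 ≈ 0.127.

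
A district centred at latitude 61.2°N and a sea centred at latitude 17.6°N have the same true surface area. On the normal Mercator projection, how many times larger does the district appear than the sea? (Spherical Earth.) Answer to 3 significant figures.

Mercator is conformal with k = sec φ, so areal scale = k² = sec²φ.
At 61.2°: sec²(61.2°) = 1/0.4818² = 4.309.
At 17.6°: sec²(17.6°) = 1/0.9532² = 1.101.
Ratio = 4.309/1.101 = cos²(17.6°)/cos²(61.2°) ≈ 3.91.

3.91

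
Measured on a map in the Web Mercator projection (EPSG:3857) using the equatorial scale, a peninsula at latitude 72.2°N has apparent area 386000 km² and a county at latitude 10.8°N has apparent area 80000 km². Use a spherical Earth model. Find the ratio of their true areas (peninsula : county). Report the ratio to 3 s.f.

0.467

Since Mercator area scale is 1/cos²φ, the true area equals the apparent area multiplied by cos²φ.
True area of peninsula: 386000 × cos²(72.2°) = 386000 × 0.09345 = 36070 km².
True area of county: 80000 × cos²(10.8°) = 80000 × 0.9649 = 77190 km².
Ratio = 36070 / 77190 ≈ 0.467.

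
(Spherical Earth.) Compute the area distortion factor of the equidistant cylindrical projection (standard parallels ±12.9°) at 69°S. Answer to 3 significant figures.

With standard parallel φ₀ = 12.9°, the equirectangular projection gives x = Rλ cos φ₀, y = Rφ, so h = 1 and k = cos 12.9° / cos φ.
Areal scale = h·k = 1 × cos φ₀ / cos φ; at 69°, h = 1.000, k = 2.720, so h·k = 2.720.

2.72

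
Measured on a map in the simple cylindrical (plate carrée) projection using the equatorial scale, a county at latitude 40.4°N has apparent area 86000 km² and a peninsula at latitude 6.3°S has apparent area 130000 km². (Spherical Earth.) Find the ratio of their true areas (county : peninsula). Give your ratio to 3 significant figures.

On the plate carrée, areal scale = h·k = 1 × sec φ, so true area = apparent × cos φ.
True area of county: 86000 × cos(40.4°) = 86000 × 0.7615 = 65490 km².
True area of peninsula: 130000 × cos(6.3°) = 130000 × 0.9940 = 129200 km².
Ratio = 65490 / 129200 ≈ 0.507.

0.507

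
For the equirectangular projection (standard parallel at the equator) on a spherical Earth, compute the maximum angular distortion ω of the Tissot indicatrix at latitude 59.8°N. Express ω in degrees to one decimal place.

38.6°

Plate carrée maps x = Rλ, y = Rφ. The meridian scale is h = 1 and the parallel scale is k = 1/cos φ = sec φ.
At 59.8°: h = 1.000, k = 1.988; principal scales a = 1.988, b = 1.000.
sin(ω/2) = (a − b)/(a + b) = 0.9880/2.988 = 0.3307, so ω = 2 arcsin(0.3307) ≈ 38.6°.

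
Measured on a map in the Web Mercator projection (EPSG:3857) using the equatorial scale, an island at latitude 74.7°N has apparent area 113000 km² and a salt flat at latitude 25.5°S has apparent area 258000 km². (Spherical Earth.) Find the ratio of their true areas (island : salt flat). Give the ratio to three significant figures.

Mercator's areal exaggeration is sec²φ; hence true area = (apparent area) · cos²φ.
True area of island: 113000 × cos²(74.7°) = 113000 × 0.06963 = 7868 km².
True area of salt flat: 258000 × cos²(25.5°) = 258000 × 0.8147 = 210200 km².
Ratio = 7868 / 210200 ≈ 0.0374.

0.0374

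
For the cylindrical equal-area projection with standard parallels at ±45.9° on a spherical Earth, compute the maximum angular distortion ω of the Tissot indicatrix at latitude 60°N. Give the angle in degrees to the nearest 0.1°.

A cylindrical equal-area projection with standard parallel φ₀ has meridian scale h = cos φ / cos φ₀ and parallel scale k = cos φ₀ / cos φ (so areas are preserved, h·k = 1).
At 60°: h = 0.7185, k = 1.392; principal scales a = 1.392, b = 0.7185.
sin(ω/2) = (a − b)/(a + b) = 0.6733/2.110 = 0.3191, so ω = 2 arcsin(0.3191) ≈ 37.2°.

37.2°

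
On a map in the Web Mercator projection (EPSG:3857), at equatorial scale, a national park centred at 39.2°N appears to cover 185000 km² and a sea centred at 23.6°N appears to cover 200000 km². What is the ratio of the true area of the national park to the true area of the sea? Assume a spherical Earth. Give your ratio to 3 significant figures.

Mercator's areal exaggeration is sec²φ; hence true area = (apparent area) · cos²φ.
True area of national park: 185000 × cos²(39.2°) = 185000 × 0.6005 = 111100 km².
True area of sea: 200000 × cos²(23.6°) = 200000 × 0.8397 = 167900 km².
Ratio = 111100 / 167900 ≈ 0.662.

0.662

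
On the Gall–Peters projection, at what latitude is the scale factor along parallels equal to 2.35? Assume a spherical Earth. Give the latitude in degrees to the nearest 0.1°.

Gall–Peters is a cylindrical equal-area projection with standard parallels at ±45°. For cylindrical equal-area with standard parallel φ₀, h = cos φ / cos φ₀ and k = cos φ₀ / cos φ, so h·k = 1.
k = cos φ₀ / cos φ = 2.35  ⇒  cos φ = cos 45° / 2.35 = 0.3009.
φ = arccos(0.3009) ≈ 72.5°.

72.5°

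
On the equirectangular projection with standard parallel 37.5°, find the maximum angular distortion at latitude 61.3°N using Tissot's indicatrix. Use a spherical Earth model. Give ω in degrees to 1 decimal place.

With standard parallel φ₀ = 37.5°, the equirectangular projection gives x = Rλ cos φ₀, y = Rφ, so h = 1 and k = cos 37.5° / cos φ.
At 61.3°: h = 1.000, k = 1.652; principal scales a = 1.652, b = 1.000.
sin(ω/2) = (a − b)/(a + b) = 0.6521/2.652 = 0.2459, so ω = 2 arcsin(0.2459) ≈ 28.5°.

28.5°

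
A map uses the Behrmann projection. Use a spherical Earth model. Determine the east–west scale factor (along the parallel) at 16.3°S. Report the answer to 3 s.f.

0.902

Behrmann is a cylindrical equal-area projection with standard parallels at ±30°. Cylindrical equal-area (φ₀ = 30°): h = cos φ / cos 30° along meridians, k = cos 30° / cos φ along parallels; h·k = 1.
k = cos 30° / cos 16.3° = 0.8660/0.9598 = 0.9023.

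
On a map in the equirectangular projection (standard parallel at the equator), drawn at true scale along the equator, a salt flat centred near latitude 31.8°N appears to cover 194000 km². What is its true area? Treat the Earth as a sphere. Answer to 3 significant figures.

165000 km²

For the equirectangular projection with φ₀ = 0 (plate carrée), h = 1 along meridians and k = sec φ along parallels.
Areal scale = h·k = 1 × sec φ; at 31.8°, h = 1.000, k = 1.177, so h·k = 1.177.
True area = apparent / (areal scale) = 194000 / 1.177 ≈ 165000 km².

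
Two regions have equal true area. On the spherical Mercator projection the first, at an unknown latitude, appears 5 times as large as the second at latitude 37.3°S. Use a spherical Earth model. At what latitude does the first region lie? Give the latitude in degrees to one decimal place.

For equal true areas on Mercator, apparent areas scale as sec²φ, so the ratio is cos²φ₂ / cos²φ₁.
cos²φ₂ / cos²φ₁ = 5  ⇒  cos φ₁ = cos 37.3° / √5 = 0.7955/2.236 = 0.3557.
φ₁ = arccos(0.3557) ≈ 69.2°.

69.2°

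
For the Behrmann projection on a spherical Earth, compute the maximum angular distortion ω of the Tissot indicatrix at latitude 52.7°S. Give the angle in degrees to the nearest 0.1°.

40.1°

Behrmann is a cylindrical equal-area projection with standard parallels at ±30°. Cylindrical equal-area (φ₀ = 30°): h = cos φ / cos 30° along meridians, k = cos 30° / cos φ along parallels; h·k = 1.
At 52.7°: h = 0.6997, k = 1.429; principal scales a = 1.429, b = 0.6997.
sin(ω/2) = (a − b)/(a + b) = 0.7294/2.129 = 0.3426, so ω = 2 arcsin(0.3426) ≈ 40.1°.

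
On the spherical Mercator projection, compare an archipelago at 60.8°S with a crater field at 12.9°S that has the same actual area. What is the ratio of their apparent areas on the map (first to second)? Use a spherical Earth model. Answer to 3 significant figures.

3.99

Mercator areal scale is sec²φ.
At 60.8°: sec²(60.8°) = 1/0.4879² = 4.202.
At 12.9°: sec²(12.9°) = 1/0.9748² = 1.052.
Ratio = 4.202/1.052 = cos²(12.9°)/cos²(60.8°) ≈ 3.99.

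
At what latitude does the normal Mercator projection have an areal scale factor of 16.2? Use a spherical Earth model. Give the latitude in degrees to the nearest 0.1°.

75.6°

Mercator areal scale is sec²φ.
sec²φ = 16.2  ⇒  cos²φ = 0.06173  ⇒  cos φ = 0.2485.
φ = arccos(0.2485) ≈ 75.6°.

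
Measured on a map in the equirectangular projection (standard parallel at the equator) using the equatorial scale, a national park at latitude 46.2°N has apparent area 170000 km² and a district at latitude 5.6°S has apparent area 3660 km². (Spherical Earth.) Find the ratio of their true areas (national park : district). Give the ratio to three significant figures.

32.3

On the plate carrée, areal scale = h·k = 1 × sec φ, so true area = apparent × cos φ.
True area of national park: 170000 × cos(46.2°) = 170000 × 0.6921 = 117700 km².
True area of district: 3660 × cos(5.6°) = 3660 × 0.9952 = 3643 km².
Ratio = 117700 / 3643 ≈ 32.3.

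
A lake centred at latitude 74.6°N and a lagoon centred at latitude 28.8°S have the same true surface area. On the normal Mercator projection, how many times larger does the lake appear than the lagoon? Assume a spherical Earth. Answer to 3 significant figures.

10.9

Mercator is conformal with k = sec φ, so areal scale = k² = sec²φ.
At 74.6°: sec²(74.6°) = 1/0.2656² = 14.18.
At 28.8°: sec²(28.8°) = 1/0.8763² = 1.302.
Ratio = 14.18/1.302 = cos²(28.8°)/cos²(74.6°) ≈ 10.9.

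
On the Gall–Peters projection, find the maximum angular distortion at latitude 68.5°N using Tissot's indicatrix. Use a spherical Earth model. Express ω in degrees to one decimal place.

Gall–Peters is a cylindrical equal-area projection with standard parallels at ±45°. A cylindrical equal-area projection with standard parallel φ₀ has meridian scale h = cos φ / cos φ₀ and parallel scale k = cos φ₀ / cos φ (so areas are preserved, h·k = 1).
At 68.5°: h = 0.5183, k = 1.929; principal scales a = 1.929, b = 0.5183.
sin(ω/2) = (a − b)/(a + b) = 1.411/2.448 = 0.5765, so ω = 2 arcsin(0.5765) ≈ 70.4°.

70.4°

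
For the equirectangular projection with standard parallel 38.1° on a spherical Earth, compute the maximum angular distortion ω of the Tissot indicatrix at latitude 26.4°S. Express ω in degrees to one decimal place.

With standard parallel φ₀ = 38.1°, the equirectangular projection gives x = Rλ cos φ₀, y = Rφ, so h = 1 and k = cos 38.1° / cos φ.
At 26.4°: h = 1.000, k = 0.8786; principal scales a = 1.000, b = 0.8786.
sin(ω/2) = (a − b)/(a + b) = 0.1214/1.879 = 0.06465, so ω = 2 arcsin(0.06465) ≈ 7.4°.

7.4°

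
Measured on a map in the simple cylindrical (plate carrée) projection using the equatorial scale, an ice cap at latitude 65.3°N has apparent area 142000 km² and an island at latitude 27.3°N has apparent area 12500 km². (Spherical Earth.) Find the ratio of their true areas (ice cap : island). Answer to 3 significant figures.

Plate carrée has h = 1 and k = sec φ, giving areal scale sec φ; true area = (apparent area) · cos φ.
True area of ice cap: 142000 × cos(65.3°) = 142000 × 0.4179 = 59340 km².
True area of island: 12500 × cos(27.3°) = 12500 × 0.8886 = 11110 km².
Ratio = 59340 / 11110 ≈ 5.34.

5.34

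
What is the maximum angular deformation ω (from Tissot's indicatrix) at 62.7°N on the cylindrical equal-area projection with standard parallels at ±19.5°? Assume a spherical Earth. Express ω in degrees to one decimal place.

A cylindrical equal-area projection with standard parallel φ₀ has meridian scale h = cos φ / cos φ₀ and parallel scale k = cos φ₀ / cos φ (so areas are preserved, h·k = 1).
At 62.7°: h = 0.4866, k = 2.055; principal scales a = 2.055, b = 0.4866.
sin(ω/2) = (a − b)/(a + b) = 1.569/2.542 = 0.6172, so ω = 2 arcsin(0.6172) ≈ 76.2°.

76.2°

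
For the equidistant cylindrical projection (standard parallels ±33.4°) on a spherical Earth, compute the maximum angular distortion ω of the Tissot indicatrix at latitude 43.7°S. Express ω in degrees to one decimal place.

8.2°

In the equirectangular projection with standard parallel φ₀ = 33.4° (x = Rλ cos φ₀, y = Rφ), meridians are true-scale (h = 1) and the parallel scale is k = cos φ₀ / cos φ.
At 43.7°: h = 1.000, k = 1.155; principal scales a = 1.155, b = 1.000.
sin(ω/2) = (a − b)/(a + b) = 0.1548/2.155 = 0.07182, so ω = 2 arcsin(0.07182) ≈ 8.2°.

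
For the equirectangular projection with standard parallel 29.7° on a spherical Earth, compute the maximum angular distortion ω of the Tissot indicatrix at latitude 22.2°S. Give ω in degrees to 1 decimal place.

In the equirectangular projection with standard parallel φ₀ = 29.7° (x = Rλ cos φ₀, y = Rφ), meridians are true-scale (h = 1) and the parallel scale is k = cos φ₀ / cos φ.
At 22.2°: h = 1.000, k = 0.9382; principal scales a = 1.000, b = 0.9382.
sin(ω/2) = (a − b)/(a + b) = 0.06182/1.938 = 0.03190, so ω = 2 arcsin(0.03190) ≈ 3.7°.

3.7°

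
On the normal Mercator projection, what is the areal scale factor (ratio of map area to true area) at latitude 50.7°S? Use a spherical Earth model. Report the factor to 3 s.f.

Mercator is conformal, so the point scale is isotropic: h = k = sec φ = 1/cos φ.
Areal scale = k² = sec²φ = 1/cos²(50.7°) = 1/0.6334² = 2.493.

2.49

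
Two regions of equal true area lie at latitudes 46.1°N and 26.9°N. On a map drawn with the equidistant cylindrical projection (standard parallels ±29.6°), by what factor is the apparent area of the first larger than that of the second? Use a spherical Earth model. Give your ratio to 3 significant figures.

With standard parallel φ₀ = 29.6°, the equirectangular projection gives x = Rλ cos φ₀, y = Rφ, so h = 1 and k = cos 29.6° / cos φ.
Areal scale at 46.1°: h·k = 1.000 × 1.254 = 1.254.
Areal scale at 26.9°: h·k = 1.000 × 0.9750 = 0.9750.
Ratio = 1.254/0.9750 ≈ 1.29.

1.29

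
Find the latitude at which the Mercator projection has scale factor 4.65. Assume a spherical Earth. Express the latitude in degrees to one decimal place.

Mercator scale is k = sec φ = 1/cos φ.
1/cos φ = 4.65  ⇒  cos φ = 0.2151  ⇒  φ = arccos(0.2151) ≈ 77.6°.

77.6°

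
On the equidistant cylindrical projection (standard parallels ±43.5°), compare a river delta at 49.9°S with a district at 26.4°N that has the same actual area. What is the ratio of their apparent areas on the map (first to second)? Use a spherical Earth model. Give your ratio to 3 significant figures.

1.39

With standard parallel φ₀ = 43.5°, the equirectangular projection gives x = Rλ cos φ₀, y = Rφ, so h = 1 and k = cos 43.5° / cos φ.
Areal scale at 49.9°: h·k = 1.000 × 1.126 = 1.126.
Areal scale at 26.4°: h·k = 1.000 × 0.8098 = 0.8098.
Ratio = 1.126/0.8098 ≈ 1.39.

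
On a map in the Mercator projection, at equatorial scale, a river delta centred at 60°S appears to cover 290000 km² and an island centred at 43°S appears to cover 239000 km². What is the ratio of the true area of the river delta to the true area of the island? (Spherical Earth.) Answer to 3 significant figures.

Since Mercator area scale is 1/cos²φ, the true area equals the apparent area multiplied by cos²φ.
True area of river delta: 290000 × cos²(60°) = 290000 × 0.2500 = 72500 km².
True area of island: 239000 × cos²(43°) = 239000 × 0.5349 = 127800 km².
Ratio = 72500 / 127800 ≈ 0.567.

0.567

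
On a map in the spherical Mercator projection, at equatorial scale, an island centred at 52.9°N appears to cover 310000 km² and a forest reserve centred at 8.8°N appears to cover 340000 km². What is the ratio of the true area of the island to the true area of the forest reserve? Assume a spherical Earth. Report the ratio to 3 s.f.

On Mercator the areal scale is sec²φ, so true area = apparent × cos²φ.
True area of island: 310000 × cos²(52.9°) = 310000 × 0.3639 = 112800 km².
True area of forest reserve: 340000 × cos²(8.8°) = 340000 × 0.9766 = 332000 km².
Ratio = 112800 / 332000 ≈ 0.340.

0.340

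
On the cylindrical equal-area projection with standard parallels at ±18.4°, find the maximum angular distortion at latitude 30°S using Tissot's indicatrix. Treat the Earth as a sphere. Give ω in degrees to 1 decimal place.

Cylindrical equal-area (φ₀ = 18.4°): h = cos φ / cos 18.4° along meridians, k = cos 18.4° / cos φ along parallels; h·k = 1.
At 30°: h = 0.9127, k = 1.096; principal scales a = 1.096, b = 0.9127.
sin(ω/2) = (a − b)/(a + b) = 0.1830/2.008 = 0.09111, so ω = 2 arcsin(0.09111) ≈ 10.5°.

10.5°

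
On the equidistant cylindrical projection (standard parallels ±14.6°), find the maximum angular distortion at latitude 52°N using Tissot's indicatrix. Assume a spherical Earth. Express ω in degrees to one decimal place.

25.7°

The equidistant cylindrical projection with φ₀ = 14.6° has h = 1 (meridians true) and k = cos φ₀ / cos φ along parallels.
At 52°: h = 1.000, k = 1.572; principal scales a = 1.572, b = 1.000.
sin(ω/2) = (a − b)/(a + b) = 0.5718/2.572 = 0.2223, so ω = 2 arcsin(0.2223) ≈ 25.7°.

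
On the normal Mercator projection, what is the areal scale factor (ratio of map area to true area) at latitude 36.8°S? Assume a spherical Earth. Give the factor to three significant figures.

The Mercator projection is conformal; its linear scale factor is the same in every direction and equals sec φ = 1/cos φ.
Areal scale = k² = sec²φ = 1/cos²(36.8°) = 1/0.8007² = 1.560.

1.56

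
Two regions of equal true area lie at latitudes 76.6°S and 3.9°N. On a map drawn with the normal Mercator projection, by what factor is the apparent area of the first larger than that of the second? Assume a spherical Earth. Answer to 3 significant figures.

18.5

On Mercator, area is exaggerated by sec²φ = 1/cos²φ.
At 76.6°: sec²(76.6°) = 1/0.2317² = 18.62.
At 3.9°: sec²(3.9°) = 1/0.9977² = 1.005.
Ratio = 18.62/1.005 = cos²(3.9°)/cos²(76.6°) ≈ 18.5.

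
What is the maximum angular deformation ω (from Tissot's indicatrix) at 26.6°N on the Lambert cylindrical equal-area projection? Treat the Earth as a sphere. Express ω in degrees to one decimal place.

The Lambert cylindrical equal-area projection is the cylindrical equal-area projection with its standard parallel at the equator (φ₀ = 0). A cylindrical equal-area projection with standard parallel φ₀ has meridian scale h = cos φ / cos φ₀ and parallel scale k = cos φ₀ / cos φ (so areas are preserved, h·k = 1).
At 26.6°: h = 0.8942, k = 1.118; principal scales a = 1.118, b = 0.8942.
sin(ω/2) = (a − b)/(a + b) = 0.2242/2.013 = 0.1114, so ω = 2 arcsin(0.1114) ≈ 12.8°.

12.8°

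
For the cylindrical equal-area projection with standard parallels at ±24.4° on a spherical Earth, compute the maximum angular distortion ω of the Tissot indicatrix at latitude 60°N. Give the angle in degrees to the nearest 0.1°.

Cylindrical equal-area (φ₀ = 24.4°): h = cos φ / cos 24.4° along meridians, k = cos 24.4° / cos φ along parallels; h·k = 1.
At 60°: h = 0.5490, k = 1.821; principal scales a = 1.821, b = 0.5490.
sin(ω/2) = (a − b)/(a + b) = 1.272/2.370 = 0.5368, so ω = 2 arcsin(0.5368) ≈ 64.9°.

64.9°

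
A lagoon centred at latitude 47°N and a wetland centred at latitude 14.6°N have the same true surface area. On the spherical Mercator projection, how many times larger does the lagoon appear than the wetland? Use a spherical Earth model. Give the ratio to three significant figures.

2.01

Mercator is conformal with k = sec φ, so areal scale = k² = sec²φ.
At 47°: sec²(47°) = 1/0.6820² = 2.150.
At 14.6°: sec²(14.6°) = 1/0.9677² = 1.068.
Ratio = 2.150/1.068 = cos²(14.6°)/cos²(47°) ≈ 2.01.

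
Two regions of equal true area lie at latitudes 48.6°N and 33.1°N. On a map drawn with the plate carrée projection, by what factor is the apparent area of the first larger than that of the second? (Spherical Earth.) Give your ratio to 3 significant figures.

1.27

Plate carrée maps x = Rλ, y = Rφ. The meridian scale is h = 1 and the parallel scale is k = 1/cos φ = sec φ.
Areal scale at 48.6°: h·k = 1.000 × 1.512 = 1.512.
Areal scale at 33.1°: h·k = 1.000 × 1.194 = 1.194.
Ratio = 1.512/1.194 ≈ 1.27.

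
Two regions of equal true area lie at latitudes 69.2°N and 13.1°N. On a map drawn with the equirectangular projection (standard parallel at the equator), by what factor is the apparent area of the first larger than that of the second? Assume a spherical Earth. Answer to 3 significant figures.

Plate carrée maps x = Rλ, y = Rφ. The meridian scale is h = 1 and the parallel scale is k = 1/cos φ = sec φ.
Areal scale at 69.2°: h·k = 1.000 × 2.816 = 2.816.
Areal scale at 13.1°: h·k = 1.000 × 1.027 = 1.027.
Ratio = 2.816/1.027 ≈ 2.74.

2.74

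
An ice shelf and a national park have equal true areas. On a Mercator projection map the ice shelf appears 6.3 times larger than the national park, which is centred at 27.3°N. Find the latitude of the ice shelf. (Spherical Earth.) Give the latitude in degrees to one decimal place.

On Mercator, (apparent₁)/(apparent₂) = sec²φ₁ / sec²φ₂ when true areas are equal.
cos²φ₂ / cos²φ₁ = 6.3  ⇒  cos φ₁ = cos 27.3° / √6.3 = 0.8886/2.510 = 0.3540.
φ₁ = arccos(0.3540) ≈ 69.3°.

69.3°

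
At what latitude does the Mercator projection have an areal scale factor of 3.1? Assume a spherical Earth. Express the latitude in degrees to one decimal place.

55.4°

Mercator areal scale is sec²φ.
sec²φ = 3.1  ⇒  cos²φ = 0.3226  ⇒  cos φ = 0.5680.
φ = arccos(0.5680) ≈ 55.4°.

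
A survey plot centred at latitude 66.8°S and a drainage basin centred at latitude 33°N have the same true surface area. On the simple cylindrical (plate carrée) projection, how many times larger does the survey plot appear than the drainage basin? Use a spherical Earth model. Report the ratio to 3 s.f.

For the equirectangular projection with φ₀ = 0 (plate carrée), h = 1 along meridians and k = sec φ along parallels.
Areal scale at 66.8°: h·k = 1.000 × 2.538 = 2.538.
Areal scale at 33°: h·k = 1.000 × 1.192 = 1.192.
Ratio = 2.538/1.192 ≈ 2.13.

2.13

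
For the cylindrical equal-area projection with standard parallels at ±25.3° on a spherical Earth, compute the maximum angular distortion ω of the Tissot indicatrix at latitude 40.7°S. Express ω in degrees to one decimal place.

20.1°

Cylindrical equal-area (φ₀ = 25.3°): h = cos φ / cos 25.3° along meridians, k = cos 25.3° / cos φ along parallels; h·k = 1.
At 40.7°: h = 0.8386, k = 1.193; principal scales a = 1.193, b = 0.8386.
sin(ω/2) = (a − b)/(a + b) = 0.3539/2.031 = 0.1743, so ω = 2 arcsin(0.1743) ≈ 20.1°.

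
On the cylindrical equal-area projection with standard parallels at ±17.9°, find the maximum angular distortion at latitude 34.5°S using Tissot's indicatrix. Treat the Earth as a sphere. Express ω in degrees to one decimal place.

16.4°

For cylindrical equal-area with standard parallel φ₀, h = cos φ / cos φ₀ and k = cos φ₀ / cos φ, so h·k = 1.
At 34.5°: h = 0.8660, k = 1.155; principal scales a = 1.155, b = 0.8660.
sin(ω/2) = (a − b)/(a + b) = 0.2886/2.021 = 0.1428, so ω = 2 arcsin(0.1428) ≈ 16.4°.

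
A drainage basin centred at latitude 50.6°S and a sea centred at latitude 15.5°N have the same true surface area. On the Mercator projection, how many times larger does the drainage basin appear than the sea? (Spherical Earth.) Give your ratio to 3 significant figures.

Mercator areal scale is sec²φ.
At 50.6°: sec²(50.6°) = 1/0.6347² = 2.482.
At 15.5°: sec²(15.5°) = 1/0.9636² = 1.077.
Ratio = 2.482/1.077 = cos²(15.5°)/cos²(50.6°) ≈ 2.30.

2.30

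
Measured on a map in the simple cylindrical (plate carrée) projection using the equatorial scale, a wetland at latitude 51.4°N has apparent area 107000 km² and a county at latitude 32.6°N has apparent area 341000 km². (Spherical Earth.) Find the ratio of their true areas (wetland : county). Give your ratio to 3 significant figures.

0.232

Plate carrée has h = 1 and k = sec φ, giving areal scale sec φ; true area = (apparent area) · cos φ.
True area of wetland: 107000 × cos(51.4°) = 107000 × 0.6239 = 66760 km².
True area of county: 341000 × cos(32.6°) = 341000 × 0.8425 = 287300 km².
Ratio = 66760 / 287300 ≈ 0.232.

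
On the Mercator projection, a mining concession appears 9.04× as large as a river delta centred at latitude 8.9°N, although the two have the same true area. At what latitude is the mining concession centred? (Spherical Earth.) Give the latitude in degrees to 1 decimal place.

70.8°

Mercator areal scale is sec²φ, so apparent-area ratio = sec²φ₁ / sec²φ₂ = cos²φ₂ / cos²φ₁.
cos²φ₂ / cos²φ₁ = 9.04  ⇒  cos φ₁ = cos 8.9° / √9.04 = 0.9880/3.007 = 0.3286.
φ₁ = arccos(0.3286) ≈ 70.8°.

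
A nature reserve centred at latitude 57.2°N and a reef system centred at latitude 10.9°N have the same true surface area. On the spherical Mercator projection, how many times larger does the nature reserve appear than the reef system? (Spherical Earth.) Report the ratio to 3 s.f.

3.29

Mercator areal scale is sec²φ.
At 57.2°: sec²(57.2°) = 1/0.5417² = 3.408.
At 10.9°: sec²(10.9°) = 1/0.9820² = 1.037.
Ratio = 3.408/1.037 = cos²(10.9°)/cos²(57.2°) ≈ 3.29.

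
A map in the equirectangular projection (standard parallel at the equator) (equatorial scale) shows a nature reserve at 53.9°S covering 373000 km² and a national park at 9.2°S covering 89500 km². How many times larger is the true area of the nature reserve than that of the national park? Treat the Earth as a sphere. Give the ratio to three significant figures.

Plate carrée has h = 1 and k = sec φ, giving areal scale sec φ; true area = (apparent area) · cos φ.
True area of nature reserve: 373000 × cos(53.9°) = 373000 × 0.5892 = 219800 km².
True area of national park: 89500 × cos(9.2°) = 89500 × 0.9871 = 88350 km².
Ratio = 219800 / 88350 ≈ 2.49.

2.49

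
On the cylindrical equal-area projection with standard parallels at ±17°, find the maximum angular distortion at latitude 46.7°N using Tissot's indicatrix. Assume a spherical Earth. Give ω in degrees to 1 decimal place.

37.4°

A cylindrical equal-area projection with standard parallel φ₀ has meridian scale h = cos φ / cos φ₀ and parallel scale k = cos φ₀ / cos φ (so areas are preserved, h·k = 1).
At 46.7°: h = 0.7172, k = 1.394; principal scales a = 1.394, b = 0.7172.
sin(ω/2) = (a − b)/(a + b) = 0.6772/2.112 = 0.3207, so ω = 2 arcsin(0.3207) ≈ 37.4°.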